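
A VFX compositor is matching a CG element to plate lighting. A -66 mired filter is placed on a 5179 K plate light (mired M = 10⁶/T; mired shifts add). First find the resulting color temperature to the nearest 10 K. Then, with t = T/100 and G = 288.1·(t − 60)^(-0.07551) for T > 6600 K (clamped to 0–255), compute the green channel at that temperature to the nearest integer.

231

M_in = 10⁶/5179 = 193.09; M_out = 193.09 + (-66) = 127.09.
T_out = 10⁶/127.09 = 7868.6 K → 7870 K; t = 78.7.
G = 288.1·(78.7 − 60)^(-0.07551) = 288.1·18.7^(-0.07551) = 288.1·0.80161 = 230.944.
Rounded: 231.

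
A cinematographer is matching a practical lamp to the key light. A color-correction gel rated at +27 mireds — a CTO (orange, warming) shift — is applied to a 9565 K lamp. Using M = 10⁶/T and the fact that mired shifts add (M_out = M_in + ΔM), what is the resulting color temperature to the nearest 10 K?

M_in = 10⁶/9565 = 104.55 mireds.
M_out = 104.55 + (+27) = 131.55 mireds.
T_out = 10⁶/131.55 = 7601.8 K → 7600 K.

7600 K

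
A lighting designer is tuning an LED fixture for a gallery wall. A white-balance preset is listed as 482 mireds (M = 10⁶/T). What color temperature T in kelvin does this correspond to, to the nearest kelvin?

2075 K

T = 10⁶ / 482 = 2074.69 K → 2075 K.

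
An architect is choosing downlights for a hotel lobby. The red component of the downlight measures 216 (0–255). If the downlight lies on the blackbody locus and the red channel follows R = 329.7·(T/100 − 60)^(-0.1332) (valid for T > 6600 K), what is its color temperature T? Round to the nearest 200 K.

(t − 60)^(-0.1332) = 216/329.7 = 0.65514.
t − 60 = 0.65514^(1/-0.1332) = 0.65514^(-7.508) = 23.926, so t = 83.926.
T = 100·t = 8393 K → 8400 K to the nearest 200 K.

8400 K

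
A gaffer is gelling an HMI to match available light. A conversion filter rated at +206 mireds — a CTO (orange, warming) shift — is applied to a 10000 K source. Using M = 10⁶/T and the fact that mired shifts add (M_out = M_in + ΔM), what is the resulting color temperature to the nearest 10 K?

M_in = 10⁶/10000 = 100.00 mireds.
M_out = 100.00 + (+206) = 306.00 mireds.
T_out = 10⁶/306.00 = 3268.0 K → 3270 K.

3270 K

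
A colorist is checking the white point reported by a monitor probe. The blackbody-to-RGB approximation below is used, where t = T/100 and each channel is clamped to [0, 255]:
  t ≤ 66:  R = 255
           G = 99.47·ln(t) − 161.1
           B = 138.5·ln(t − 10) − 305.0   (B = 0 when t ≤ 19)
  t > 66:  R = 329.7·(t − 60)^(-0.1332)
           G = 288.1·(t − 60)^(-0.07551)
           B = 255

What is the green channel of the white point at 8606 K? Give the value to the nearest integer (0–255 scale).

t = 8606/100 = 86.06; the t > 66 branch applies.
G = 288.1·(86.06 − 60)^(-0.07551) = 288.1·26.06^(-0.07551) = 288.1·0.78177 = 225.228.
Rounded: 225.

225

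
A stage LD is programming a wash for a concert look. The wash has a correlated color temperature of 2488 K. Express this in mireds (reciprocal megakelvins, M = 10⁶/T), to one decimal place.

M = 10⁶ / 2488 = 401.929 → 401.9 mireds.

401.9 mireds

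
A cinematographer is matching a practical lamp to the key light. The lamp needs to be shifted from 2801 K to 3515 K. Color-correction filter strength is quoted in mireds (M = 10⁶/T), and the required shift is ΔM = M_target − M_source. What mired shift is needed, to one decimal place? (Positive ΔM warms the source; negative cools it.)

M_source = 10⁶/2801 = 357.015; M_target = 10⁶/3515 = 284.495.
ΔM = 284.495 − 357.015 = -72.520 → -72.5 mireds, a cooling shift.

-72.5 mireds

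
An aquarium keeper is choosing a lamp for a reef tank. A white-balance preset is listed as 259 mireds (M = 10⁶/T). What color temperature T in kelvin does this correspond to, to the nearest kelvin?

T = 10⁶ / 259 = 3861.00 K → 3861 K.

3861 K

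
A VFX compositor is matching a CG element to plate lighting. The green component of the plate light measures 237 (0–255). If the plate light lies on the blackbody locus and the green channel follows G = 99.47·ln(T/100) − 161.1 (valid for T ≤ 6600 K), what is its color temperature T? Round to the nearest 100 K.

ln t = (237 + 161.1) / 99.47 = 4.0022.
t = e^4.0022 = 54.719.
T = 100·t = 5472 K → 5500 K to the nearest 100 K.

5500 K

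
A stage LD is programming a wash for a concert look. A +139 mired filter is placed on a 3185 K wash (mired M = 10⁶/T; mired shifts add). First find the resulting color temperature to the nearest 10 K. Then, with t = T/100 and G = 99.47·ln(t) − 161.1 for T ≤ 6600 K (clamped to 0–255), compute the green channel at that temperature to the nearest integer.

M_in = 10⁶/3185 = 313.97; M_out = 313.97 + (+139) = 452.97.
T_out = 10⁶/452.97 = 2207.6 K → 2210 K; t = 22.1.
G = 99.47·ln 22.1 − 161.1 = 99.47·3.0956 − 161.1 = 146.817.
Rounded: 147.

147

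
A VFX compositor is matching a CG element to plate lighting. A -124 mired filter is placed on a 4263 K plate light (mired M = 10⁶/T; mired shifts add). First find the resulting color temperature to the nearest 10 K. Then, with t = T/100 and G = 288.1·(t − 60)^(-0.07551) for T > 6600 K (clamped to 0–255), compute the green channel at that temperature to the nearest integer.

M_in = 10⁶/4263 = 234.58; M_out = 234.58 + (-124) = 110.58.
T_out = 10⁶/110.58 = 9043.5 K → 9040 K; t = 90.4.
G = 288.1·(90.4 − 60)^(-0.07551) = 288.1·30.4^(-0.07551) = 288.1·0.77273 = 222.624.
Rounded: 223.

223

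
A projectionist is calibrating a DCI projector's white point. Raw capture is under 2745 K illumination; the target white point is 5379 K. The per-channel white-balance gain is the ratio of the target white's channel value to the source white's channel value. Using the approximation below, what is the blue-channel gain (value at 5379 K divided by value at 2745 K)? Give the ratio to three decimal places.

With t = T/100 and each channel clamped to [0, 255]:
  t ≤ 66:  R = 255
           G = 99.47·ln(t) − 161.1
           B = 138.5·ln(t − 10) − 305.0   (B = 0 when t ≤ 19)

2.400

At 2745 K (t = 27.45):
  B = 138.5·ln(27.45 − 10) − 305.0 = 138.5·ln 17.45 − 305.0 = 138.5·2.8593 − 305.0 = 91.019.
At 5379 K (t = 53.79):
  B = 138.5·ln(53.79 − 10) − 305.0 = 138.5·ln 43.79 − 305.0 = 138.5·3.7794 − 305.0 = 218.448.
Gain = 218.448 / 91.019 = 2.4000 → 2.400.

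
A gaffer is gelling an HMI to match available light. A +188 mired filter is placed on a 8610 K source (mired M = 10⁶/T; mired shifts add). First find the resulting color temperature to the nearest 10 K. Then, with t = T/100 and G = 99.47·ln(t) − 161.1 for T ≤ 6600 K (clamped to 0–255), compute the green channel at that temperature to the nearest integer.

186

M_in = 10⁶/8610 = 116.14; M_out = 116.14 + (+188) = 304.14.
T_out = 10⁶/304.14 = 3287.9 K → 3290 K; t = 32.9.
G = 99.47·ln 32.9 − 161.1 = 99.47·3.4935 − 161.1 = 186.396.
Rounded: 186.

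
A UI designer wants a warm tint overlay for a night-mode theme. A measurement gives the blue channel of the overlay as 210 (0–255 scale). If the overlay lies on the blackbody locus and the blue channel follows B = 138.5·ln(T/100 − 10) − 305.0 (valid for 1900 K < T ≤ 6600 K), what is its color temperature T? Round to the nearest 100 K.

ln(t − 10) = (210 + 305.0) / 138.5 = 3.7184.
t − 10 = e^3.7184 = 41.199, so t = 51.199.
T = 100·t = 5120 K → 5100 K to the nearest 100 K.

5100 K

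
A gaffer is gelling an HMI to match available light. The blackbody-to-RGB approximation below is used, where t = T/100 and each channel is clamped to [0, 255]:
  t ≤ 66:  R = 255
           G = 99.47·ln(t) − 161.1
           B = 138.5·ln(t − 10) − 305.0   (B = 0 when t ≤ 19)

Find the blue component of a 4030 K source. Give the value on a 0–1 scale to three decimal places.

t = 4030/100 = 40.3; the t ≤ 66 branch applies.
B = 138.5·ln(40.3 − 10) − 305.0 = 138.5·ln 30.3 − 305.0 = 138.5·3.4111 − 305.0 = 167.444.
On a 0–1 scale: 167.444/255 = 0.6566 → 0.657.

0.657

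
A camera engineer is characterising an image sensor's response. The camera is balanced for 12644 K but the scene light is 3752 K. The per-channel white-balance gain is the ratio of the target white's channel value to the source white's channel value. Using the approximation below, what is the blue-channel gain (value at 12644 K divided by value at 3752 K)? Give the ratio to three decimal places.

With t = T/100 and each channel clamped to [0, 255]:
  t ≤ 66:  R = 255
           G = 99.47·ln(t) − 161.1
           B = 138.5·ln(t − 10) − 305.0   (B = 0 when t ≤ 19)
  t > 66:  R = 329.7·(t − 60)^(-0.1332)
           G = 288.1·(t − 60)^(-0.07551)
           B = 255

1.655

At 3752 K (t = 37.52):
  B = 138.5·ln(37.52 − 10) − 305.0 = 138.5·ln 27.52 − 305.0 = 138.5·3.3149 − 305.0 = 154.115.
At 12644 K (t = 126.44):
  B = 255 by definition for t > 66.
Gain = 255.000 / 154.115 = 1.6546 → 1.655.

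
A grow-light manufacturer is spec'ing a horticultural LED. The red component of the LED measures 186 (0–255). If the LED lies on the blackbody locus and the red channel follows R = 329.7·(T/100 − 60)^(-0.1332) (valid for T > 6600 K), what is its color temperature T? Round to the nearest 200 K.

13400 K

(t − 60)^(-0.1332) = 186/329.7 = 0.56415.
t − 60 = 0.56415^(1/-0.1332) = 0.56415^(-7.508) = 73.521, so t = 133.521.
T = 100·t = 13352 K → 13400 K to the nearest 200 K.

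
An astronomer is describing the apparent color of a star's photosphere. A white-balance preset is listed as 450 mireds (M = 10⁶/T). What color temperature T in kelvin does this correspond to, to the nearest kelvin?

T = 10⁶ / 450 = 2222.22 K → 2222 K.

2222 K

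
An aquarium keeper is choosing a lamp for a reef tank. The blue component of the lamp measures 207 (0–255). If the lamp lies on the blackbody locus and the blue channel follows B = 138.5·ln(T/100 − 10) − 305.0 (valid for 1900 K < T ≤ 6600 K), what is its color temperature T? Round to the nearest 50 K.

5050 K

ln(t − 10) = (207 + 305.0) / 138.5 = 3.6968.
t − 10 = e^3.6968 = 40.316, so t = 50.316.
T = 100·t = 5032 K → 5050 K to the nearest 50 K.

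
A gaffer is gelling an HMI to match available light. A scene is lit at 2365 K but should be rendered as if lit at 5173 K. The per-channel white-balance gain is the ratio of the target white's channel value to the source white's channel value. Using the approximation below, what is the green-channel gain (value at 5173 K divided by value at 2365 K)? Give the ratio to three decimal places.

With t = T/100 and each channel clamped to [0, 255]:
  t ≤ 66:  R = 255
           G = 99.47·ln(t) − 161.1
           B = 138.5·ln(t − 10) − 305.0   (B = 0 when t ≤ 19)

At 2365 K (t = 23.65):
  G = 99.47·ln 23.65 − 161.1 = 99.47·3.1634 − 161.1 = 153.560.
At 5173 K (t = 51.73):
  G = 99.47·ln 51.73 − 161.1 = 99.47·3.9460 − 161.1 = 231.412.
Gain = 231.412 / 153.560 = 1.5070 → 1.507.

1.507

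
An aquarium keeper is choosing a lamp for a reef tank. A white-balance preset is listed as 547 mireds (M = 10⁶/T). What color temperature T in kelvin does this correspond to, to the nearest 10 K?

1830 K

T = 10⁶ / 547 = 1828.15 K → 1830 K.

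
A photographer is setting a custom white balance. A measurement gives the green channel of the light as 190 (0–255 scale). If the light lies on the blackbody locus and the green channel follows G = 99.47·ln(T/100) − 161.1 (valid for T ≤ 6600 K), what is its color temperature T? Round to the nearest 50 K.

ln t = (190 + 161.1) / 99.47 = 3.5297.
t = e^3.5297 = 34.114.
T = 100·t = 3411 K → 3400 K to the nearest 50 K.

3400 K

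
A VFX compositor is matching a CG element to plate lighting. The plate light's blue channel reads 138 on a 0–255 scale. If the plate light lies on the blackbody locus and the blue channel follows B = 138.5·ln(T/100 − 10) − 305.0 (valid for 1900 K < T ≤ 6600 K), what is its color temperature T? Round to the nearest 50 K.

3450 K

ln(t − 10) = (138 + 305.0) / 138.5 = 3.1986.
t − 10 = e^3.1986 = 24.497, so t = 34.497.
T = 100·t = 3450 K → 3450 K to the nearest 50 K.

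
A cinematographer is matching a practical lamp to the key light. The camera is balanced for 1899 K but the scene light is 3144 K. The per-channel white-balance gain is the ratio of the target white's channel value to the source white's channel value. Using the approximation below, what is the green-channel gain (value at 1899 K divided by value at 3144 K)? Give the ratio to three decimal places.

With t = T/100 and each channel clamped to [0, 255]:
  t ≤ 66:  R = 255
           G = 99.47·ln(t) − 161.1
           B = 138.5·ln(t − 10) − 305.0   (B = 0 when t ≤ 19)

0.724

At 3144 K (t = 31.44):
  G = 99.47·ln 31.44 − 161.1 = 99.47·3.4481 − 161.1 = 181.881.
At 1899 K (t = 18.99):
  G = 99.47·ln 18.99 − 161.1 = 99.47·2.9439 − 161.1 = 131.731.
Gain = 131.731 / 181.881 = 0.7243 → 0.724.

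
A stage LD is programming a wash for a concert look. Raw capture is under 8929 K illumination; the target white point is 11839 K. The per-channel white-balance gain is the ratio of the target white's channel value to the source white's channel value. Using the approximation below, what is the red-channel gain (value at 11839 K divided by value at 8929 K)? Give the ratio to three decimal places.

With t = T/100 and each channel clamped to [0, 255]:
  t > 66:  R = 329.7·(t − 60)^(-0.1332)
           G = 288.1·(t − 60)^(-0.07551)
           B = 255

0.912

At 8929 K (t = 89.29):
  R = 329.7·(89.29 − 60)^(-0.1332) = 329.7·29.29^(-0.1332) = 329.7·0.63772 = 210.258.
At 11839 K (t = 118.39):
  R = 329.7·(118.39 − 60)^(-0.1332) = 329.7·58.39^(-0.1332) = 329.7·0.58173 = 191.797.
Gain = 191.797 / 210.258 = 0.9122 → 0.912.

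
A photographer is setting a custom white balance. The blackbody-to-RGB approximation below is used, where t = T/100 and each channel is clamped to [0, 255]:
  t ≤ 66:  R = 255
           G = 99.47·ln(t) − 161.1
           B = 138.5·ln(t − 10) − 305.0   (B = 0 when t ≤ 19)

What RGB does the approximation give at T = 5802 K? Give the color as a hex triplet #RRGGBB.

t = 5802/100 = 58.02; the t ≤ 66 branch applies.
R = 255 by definition for t ≤ 66.
G = 99.47·ln 58.02 − 161.1 = 99.47·4.0608 − 161.1 = 242.827.
B = 138.5·ln(58.02 − 10) − 305.0 = 138.5·ln 48.02 − 305.0 = 138.5·3.8716 − 305.0 = 231.219.
Rounded: (255, 243, 231).
In hex: #FFF3E7.

#FFF3E7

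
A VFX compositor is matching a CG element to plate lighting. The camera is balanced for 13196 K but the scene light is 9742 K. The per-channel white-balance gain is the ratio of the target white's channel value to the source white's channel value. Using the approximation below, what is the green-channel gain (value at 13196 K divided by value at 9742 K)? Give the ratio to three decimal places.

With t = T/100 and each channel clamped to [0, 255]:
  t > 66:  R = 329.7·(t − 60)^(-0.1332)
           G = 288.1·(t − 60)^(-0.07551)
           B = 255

0.952

At 9742 K (t = 97.42):
  G = 288.1·(97.42 − 60)^(-0.07551) = 288.1·37.42^(-0.07551) = 288.1·0.76070 = 219.158.
At 13196 K (t = 131.96):
  G = 288.1·(131.96 − 60)^(-0.07551) = 288.1·71.96^(-0.07551) = 288.1·0.72405 = 208.600.
Gain = 208.600 / 219.158 = 0.9518 → 0.952.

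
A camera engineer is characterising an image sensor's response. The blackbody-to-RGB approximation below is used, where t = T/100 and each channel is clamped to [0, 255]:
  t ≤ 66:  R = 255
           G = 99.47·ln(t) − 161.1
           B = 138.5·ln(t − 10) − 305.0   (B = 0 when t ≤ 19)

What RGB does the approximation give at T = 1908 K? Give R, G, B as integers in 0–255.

R=255, G=132, B=1

t = 1908/100 = 19.08; the t ≤ 66 branch applies.
R = 255 by definition for t ≤ 66.
G = 99.47·ln 19.08 − 161.1 = 99.47·2.9486 − 161.1 = 132.201.
B = 138.5·ln(19.08 − 10) − 305.0 = 138.5·ln 9.08 − 305.0 = 138.5·2.2061 − 305.0 = 0.541.
Rounded: (255, 132, 1).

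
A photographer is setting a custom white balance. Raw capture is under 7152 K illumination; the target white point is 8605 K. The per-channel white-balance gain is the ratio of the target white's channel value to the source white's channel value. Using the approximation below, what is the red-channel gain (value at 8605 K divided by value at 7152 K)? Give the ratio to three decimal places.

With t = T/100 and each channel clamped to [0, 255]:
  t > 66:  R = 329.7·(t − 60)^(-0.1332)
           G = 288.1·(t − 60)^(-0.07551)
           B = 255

At 7152 K (t = 71.52):
  R = 329.7·(71.52 − 60)^(-0.1332) = 329.7·11.52^(-0.1332) = 329.7·0.72213 = 238.086.
At 8605 K (t = 86.05):
  R = 329.7·(86.05 − 60)^(-0.1332) = 329.7·26.05^(-0.1332) = 329.7·0.64776 = 213.567.
Gain = 213.567 / 238.086 = 0.8970 → 0.897.

0.897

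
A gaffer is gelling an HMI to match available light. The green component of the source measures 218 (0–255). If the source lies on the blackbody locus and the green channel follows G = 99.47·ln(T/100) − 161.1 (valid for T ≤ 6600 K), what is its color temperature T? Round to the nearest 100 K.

ln t = (218 + 161.1) / 99.47 = 3.8112.
t = e^3.8112 = 45.205.
T = 100·t = 4520 K → 4500 K to the nearest 100 K.

4500 K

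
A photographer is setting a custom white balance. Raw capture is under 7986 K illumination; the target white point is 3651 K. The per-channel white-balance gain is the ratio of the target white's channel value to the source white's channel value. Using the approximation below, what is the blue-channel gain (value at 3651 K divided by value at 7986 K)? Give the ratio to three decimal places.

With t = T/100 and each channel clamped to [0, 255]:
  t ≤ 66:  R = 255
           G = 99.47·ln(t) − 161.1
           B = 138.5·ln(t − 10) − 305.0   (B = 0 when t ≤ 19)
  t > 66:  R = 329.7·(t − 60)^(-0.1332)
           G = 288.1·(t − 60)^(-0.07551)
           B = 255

0.584

At 7986 K (t = 79.86):
  B = 255 by definition for t > 66.
At 3651 K (t = 36.51):
  B = 138.5·ln(36.51 − 10) − 305.0 = 138.5·ln 26.51 − 305.0 = 138.5·3.2775 − 305.0 = 148.937.
Gain = 148.937 / 255.000 = 0.5841 → 0.584.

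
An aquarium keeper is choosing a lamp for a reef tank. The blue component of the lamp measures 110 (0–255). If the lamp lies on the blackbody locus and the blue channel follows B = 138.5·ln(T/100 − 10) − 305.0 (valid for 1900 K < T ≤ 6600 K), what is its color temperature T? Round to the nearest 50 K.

ln(t − 10) = (110 + 305.0) / 138.5 = 2.9964.
t − 10 = e^2.9964 = 20.013, so t = 30.013.
T = 100·t = 3001 K → 3000 K to the nearest 50 K.

3000 K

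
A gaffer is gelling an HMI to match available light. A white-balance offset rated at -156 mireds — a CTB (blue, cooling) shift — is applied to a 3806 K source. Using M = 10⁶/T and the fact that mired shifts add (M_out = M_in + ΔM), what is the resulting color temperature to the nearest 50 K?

9350 K

M_in = 10⁶/3806 = 262.74 mireds.
M_out = 262.74 + (-156) = 106.74 mireds.
T_out = 10⁶/106.74 = 9368.3 K → 9350 K.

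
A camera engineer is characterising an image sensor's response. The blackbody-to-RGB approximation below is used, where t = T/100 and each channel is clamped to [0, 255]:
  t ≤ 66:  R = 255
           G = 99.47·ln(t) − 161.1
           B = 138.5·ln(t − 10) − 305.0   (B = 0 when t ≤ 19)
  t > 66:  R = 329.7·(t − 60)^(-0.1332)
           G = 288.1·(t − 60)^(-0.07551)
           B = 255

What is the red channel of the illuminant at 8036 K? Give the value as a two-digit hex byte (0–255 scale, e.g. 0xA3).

t = 8036/100 = 80.36; the t > 66 branch applies.
R = 329.7·(80.36 − 60)^(-0.1332) = 329.7·20.36^(-0.1332) = 329.7·0.66938 = 220.694.
Rounded: 221; in hex, 0xDD.

0xDD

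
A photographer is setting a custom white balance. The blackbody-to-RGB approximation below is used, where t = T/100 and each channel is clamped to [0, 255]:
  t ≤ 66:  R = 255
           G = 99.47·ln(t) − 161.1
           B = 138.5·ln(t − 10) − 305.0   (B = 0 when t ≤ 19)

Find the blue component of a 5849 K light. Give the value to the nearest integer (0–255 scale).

233

t = 5849/100 = 58.49; the t ≤ 66 branch applies.
B = 138.5·ln(58.49 − 10) − 305.0 = 138.5·ln 48.49 − 305.0 = 138.5·3.8814 − 305.0 = 232.568.
Rounded: 233.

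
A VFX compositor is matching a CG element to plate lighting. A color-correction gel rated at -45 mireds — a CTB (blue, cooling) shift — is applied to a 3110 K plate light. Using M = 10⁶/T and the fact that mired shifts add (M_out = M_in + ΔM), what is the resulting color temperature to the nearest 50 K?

M_in = 10⁶/3110 = 321.54 mireds.
M_out = 321.54 + (-45) = 276.54 mireds.
T_out = 10⁶/276.54 = 3616.1 K → 3600 K.

3600 K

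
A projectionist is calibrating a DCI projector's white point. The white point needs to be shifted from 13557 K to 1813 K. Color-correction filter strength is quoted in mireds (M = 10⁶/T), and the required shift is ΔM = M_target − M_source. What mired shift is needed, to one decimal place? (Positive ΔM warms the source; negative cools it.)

+477.8 mireds

M_source = 10⁶/13557 = 73.763; M_target = 10⁶/1813 = 551.572.
ΔM = 551.572 − 73.763 = 477.809 → +477.8 mireds, a warming shift.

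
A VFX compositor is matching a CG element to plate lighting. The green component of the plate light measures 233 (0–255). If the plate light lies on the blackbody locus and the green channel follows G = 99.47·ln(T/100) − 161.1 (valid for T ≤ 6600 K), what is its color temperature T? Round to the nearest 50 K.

ln t = (233 + 161.1) / 99.47 = 3.9620.
t = e^3.9620 = 52.562.
T = 100·t = 5256 K → 5250 K to the nearest 50 K.

5250 K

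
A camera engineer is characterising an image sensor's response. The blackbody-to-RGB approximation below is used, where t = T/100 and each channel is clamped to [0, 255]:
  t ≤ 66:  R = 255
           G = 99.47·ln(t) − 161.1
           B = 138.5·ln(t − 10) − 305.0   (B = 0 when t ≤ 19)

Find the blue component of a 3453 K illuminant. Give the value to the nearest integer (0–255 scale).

138

t = 3453/100 = 34.53; the t ≤ 66 branch applies.
B = 138.5·ln(34.53 − 10) − 305.0 = 138.5·ln 24.53 − 305.0 = 138.5·3.1999 − 305.0 = 138.186.
Rounded: 138.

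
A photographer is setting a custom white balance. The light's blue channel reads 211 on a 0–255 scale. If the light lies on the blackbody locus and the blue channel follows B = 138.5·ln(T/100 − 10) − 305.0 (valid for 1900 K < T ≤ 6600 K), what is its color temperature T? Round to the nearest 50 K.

5150 K

ln(t − 10) = (211 + 305.0) / 138.5 = 3.7256.
t − 10 = e^3.7256 = 41.497, so t = 51.497.
T = 100·t = 5150 K → 5150 K to the nearest 50 K.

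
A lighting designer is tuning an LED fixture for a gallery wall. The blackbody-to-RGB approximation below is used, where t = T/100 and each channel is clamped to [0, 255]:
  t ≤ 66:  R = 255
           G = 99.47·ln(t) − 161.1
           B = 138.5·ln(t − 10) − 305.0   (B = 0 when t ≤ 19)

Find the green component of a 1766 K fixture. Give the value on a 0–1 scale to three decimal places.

t = 1766/100 = 17.66; the t ≤ 66 branch applies.
G = 99.47·ln 17.66 − 161.1 = 99.47·2.8713 − 161.1 = 124.508.
On a 0–1 scale: 124.508/255 = 0.4883 → 0.488.

0.488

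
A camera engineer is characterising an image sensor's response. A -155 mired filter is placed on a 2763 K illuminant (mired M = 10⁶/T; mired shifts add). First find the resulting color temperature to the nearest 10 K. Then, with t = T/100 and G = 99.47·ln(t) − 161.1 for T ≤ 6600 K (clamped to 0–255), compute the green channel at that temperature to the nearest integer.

M_in = 10⁶/2763 = 361.93; M_out = 361.93 + (-155) = 206.93.
T_out = 10⁶/206.93 = 4832.7 K → 4830 K; t = 48.3.
G = 99.47·ln 48.3 − 161.1 = 99.47·3.8774 − 161.1 = 224.588.
Rounded: 225.

225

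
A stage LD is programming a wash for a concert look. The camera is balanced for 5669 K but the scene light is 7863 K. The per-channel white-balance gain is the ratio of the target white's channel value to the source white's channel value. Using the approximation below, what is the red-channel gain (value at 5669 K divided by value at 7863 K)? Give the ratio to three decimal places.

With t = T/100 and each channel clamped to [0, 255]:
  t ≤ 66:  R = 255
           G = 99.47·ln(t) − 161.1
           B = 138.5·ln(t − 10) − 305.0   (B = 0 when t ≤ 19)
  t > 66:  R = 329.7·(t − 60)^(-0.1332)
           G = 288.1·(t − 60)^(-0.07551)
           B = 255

At 7863 K (t = 78.63):
  R = 329.7·(78.63 − 60)^(-0.1332) = 329.7·18.63^(-0.1332) = 329.7·0.67734 = 223.319.
At 5669 K (t = 56.69):
  R = 255 by definition for t ≤ 66.
Gain = 255.000 / 223.319 = 1.1419 → 1.142.

1.142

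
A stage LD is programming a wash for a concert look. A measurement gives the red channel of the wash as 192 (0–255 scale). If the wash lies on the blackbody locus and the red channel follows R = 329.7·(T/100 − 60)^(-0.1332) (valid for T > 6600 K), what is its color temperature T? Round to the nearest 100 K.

11800 K

(t − 60)^(-0.1332) = 192/329.7 = 0.58235.
t − 60 = 0.58235^(1/-0.1332) = 0.58235^(-7.508) = 57.929, so t = 117.929.
T = 100·t = 11793 K → 11800 K to the nearest 100 K.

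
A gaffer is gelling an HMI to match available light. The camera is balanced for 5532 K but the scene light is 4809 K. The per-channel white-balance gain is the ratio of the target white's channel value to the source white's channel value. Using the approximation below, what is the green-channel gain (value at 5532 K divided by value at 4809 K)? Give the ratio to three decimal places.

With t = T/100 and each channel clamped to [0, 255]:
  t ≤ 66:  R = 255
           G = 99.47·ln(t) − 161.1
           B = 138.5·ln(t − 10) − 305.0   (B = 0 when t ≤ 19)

1.062

At 4809 K (t = 48.09):
  G = 99.47·ln 48.09 − 161.1 = 99.47·3.8731 − 161.1 = 224.155.
At 5532 K (t = 55.32):
  G = 99.47·ln 55.32 − 161.1 = 99.47·4.0131 − 161.1 = 238.086.
Gain = 238.086 / 224.155 = 1.0622 → 1.062.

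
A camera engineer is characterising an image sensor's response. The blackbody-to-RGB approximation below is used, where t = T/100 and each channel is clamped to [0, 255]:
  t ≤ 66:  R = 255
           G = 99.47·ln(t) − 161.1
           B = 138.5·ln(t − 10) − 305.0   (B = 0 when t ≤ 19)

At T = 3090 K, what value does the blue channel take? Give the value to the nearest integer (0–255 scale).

t = 3090/100 = 30.9; the t ≤ 66 branch applies.
B = 138.5·ln(30.9 − 10) − 305.0 = 138.5·ln 20.9 − 305.0 = 138.5·3.0397 − 305.0 = 116.005.
Rounded: 116.

116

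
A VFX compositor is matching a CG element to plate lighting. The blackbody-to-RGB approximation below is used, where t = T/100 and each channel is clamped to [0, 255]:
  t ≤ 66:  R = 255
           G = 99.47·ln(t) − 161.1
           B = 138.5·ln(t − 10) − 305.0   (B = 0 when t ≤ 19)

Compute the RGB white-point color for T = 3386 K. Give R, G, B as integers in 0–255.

t = 3386/100 = 33.86; the t ≤ 66 branch applies.
R = 255 by definition for t ≤ 66.
G = 99.47·ln 33.86 − 161.1 = 99.47·3.5222 − 161.1 = 189.257.
B = 138.5·ln(33.86 − 10) − 305.0 = 138.5·ln 23.86 − 305.0 = 138.5·3.1722 − 305.0 = 134.350.
Rounded: (255, 189, 134).

R=255, G=189, B=134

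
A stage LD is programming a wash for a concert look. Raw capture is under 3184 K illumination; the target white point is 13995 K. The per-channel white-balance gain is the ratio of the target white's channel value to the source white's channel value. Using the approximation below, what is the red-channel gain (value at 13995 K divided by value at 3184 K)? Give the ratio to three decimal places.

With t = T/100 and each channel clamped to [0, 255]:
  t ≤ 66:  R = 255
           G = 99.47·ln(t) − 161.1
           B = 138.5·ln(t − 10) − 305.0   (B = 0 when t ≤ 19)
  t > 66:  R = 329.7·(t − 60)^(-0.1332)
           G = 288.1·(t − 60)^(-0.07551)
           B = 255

0.721

At 3184 K (t = 31.84):
  R = 255 by definition for t ≤ 66.
At 13995 K (t = 139.95):
  R = 329.7·(139.95 − 60)^(-0.1332) = 329.7·79.95^(-0.1332) = 329.7·0.55788 = 183.935.
Gain = 183.935 / 255.000 = 0.7213 → 0.721.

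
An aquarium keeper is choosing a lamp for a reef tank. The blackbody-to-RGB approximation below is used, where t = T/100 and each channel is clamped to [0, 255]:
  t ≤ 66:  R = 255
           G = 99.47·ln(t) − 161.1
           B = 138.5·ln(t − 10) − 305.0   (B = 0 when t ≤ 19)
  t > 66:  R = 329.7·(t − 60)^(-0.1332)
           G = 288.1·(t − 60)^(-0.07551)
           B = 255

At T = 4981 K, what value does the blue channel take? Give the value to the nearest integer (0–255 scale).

t = 4981/100 = 49.81; the t ≤ 66 branch applies.
B = 138.5·ln(49.81 − 10) − 305.0 = 138.5·ln 39.81 − 305.0 = 138.5·3.6841 − 305.0 = 205.250.
Rounded: 205.

205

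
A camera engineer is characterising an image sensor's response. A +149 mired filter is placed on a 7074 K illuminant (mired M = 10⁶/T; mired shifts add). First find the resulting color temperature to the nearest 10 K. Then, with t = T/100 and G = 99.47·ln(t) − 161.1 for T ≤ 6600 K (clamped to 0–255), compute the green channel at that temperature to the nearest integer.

M_in = 10⁶/7074 = 141.36; M_out = 141.36 + (+149) = 290.36.
T_out = 10⁶/290.36 = 3444.0 K → 3440 K; t = 34.4.
G = 99.47·ln 34.4 − 161.1 = 99.47·3.5381 − 161.1 = 190.830.
Rounded: 191.

191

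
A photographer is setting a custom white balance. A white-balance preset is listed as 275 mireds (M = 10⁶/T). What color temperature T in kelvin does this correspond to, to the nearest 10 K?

T = 10⁶ / 275 = 3636.36 K → 3640 K.

3640 K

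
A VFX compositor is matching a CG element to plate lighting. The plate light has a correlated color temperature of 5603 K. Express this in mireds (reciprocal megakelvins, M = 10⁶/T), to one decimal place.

178.5 mireds

M = 10⁶ / 5603 = 178.476 → 178.5 mireds.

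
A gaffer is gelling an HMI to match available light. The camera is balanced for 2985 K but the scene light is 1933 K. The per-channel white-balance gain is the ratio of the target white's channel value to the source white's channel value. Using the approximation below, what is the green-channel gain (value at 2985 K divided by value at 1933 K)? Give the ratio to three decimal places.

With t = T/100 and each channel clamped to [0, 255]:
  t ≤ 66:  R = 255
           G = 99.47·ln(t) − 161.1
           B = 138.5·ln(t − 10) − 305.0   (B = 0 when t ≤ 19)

At 1933 K (t = 19.33):
  G = 99.47·ln 19.33 − 161.1 = 99.47·2.9617 − 161.1 = 133.496.
At 2985 K (t = 29.85):
  G = 99.47·ln 29.85 − 161.1 = 99.47·3.3962 − 161.1 = 176.719.
Gain = 176.719 / 133.496 = 1.3238 → 1.324.

1.324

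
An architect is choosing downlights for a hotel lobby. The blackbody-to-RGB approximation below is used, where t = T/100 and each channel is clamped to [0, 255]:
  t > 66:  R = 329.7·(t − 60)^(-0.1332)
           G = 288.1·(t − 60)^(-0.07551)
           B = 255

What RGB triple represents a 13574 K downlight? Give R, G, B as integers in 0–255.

t = 13574/100 = 135.74; the t > 66 branch applies.
R = 329.7·(135.74 − 60)^(-0.1332) = 329.7·75.74^(-0.1332) = 329.7·0.56192 = 185.265.
G = 288.1·(135.74 − 60)^(-0.07551) = 288.1·75.74^(-0.07551) = 288.1·0.72126 = 207.795.
B = 255 by definition for t > 66.
Rounded: (185, 208, 255).

R=185, G=208, B=255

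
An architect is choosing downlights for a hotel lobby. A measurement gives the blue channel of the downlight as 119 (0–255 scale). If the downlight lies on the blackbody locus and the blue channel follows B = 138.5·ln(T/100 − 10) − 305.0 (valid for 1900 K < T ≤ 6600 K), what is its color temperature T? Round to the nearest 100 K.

3100 K

ln(t − 10) = (119 + 305.0) / 138.5 = 3.0614.
t − 10 = e^3.0614 = 21.357, so t = 31.357.
T = 100·t = 3136 K → 3100 K to the nearest 100 K.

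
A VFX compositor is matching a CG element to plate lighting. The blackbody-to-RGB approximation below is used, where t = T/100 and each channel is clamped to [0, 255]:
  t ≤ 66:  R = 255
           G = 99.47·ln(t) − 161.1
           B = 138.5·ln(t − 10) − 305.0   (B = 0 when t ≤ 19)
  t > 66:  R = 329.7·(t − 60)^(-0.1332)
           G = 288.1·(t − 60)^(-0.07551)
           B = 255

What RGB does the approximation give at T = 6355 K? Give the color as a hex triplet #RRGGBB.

#FFFCF6

t = 6355/100 = 63.55; the t ≤ 66 branch applies.
R = 255 by definition for t ≤ 66.
G = 99.47·ln 63.55 − 161.1 = 99.47·4.1518 − 161.1 = 251.882.
B = 138.5·ln(63.55 − 10) − 305.0 = 138.5·ln 53.55 − 305.0 = 138.5·3.9806 − 305.0 = 246.315.
Rounded: (255, 252, 246).
In hex: #FFFCF6.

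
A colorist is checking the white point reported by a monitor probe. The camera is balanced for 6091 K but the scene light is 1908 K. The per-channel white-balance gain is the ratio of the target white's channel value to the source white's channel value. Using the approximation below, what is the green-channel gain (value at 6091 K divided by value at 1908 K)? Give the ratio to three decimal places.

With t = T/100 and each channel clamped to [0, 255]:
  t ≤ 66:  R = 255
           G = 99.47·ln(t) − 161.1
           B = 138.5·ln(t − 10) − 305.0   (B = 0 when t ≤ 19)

1.873

At 1908 K (t = 19.08):
  G = 99.47·ln 19.08 − 161.1 = 99.47·2.9486 − 161.1 = 132.201.
At 6091 K (t = 60.91):
  G = 99.47·ln 60.91 − 161.1 = 99.47·4.1094 − 161.1 = 247.662.
Gain = 247.662 / 132.201 = 1.8734 → 1.873.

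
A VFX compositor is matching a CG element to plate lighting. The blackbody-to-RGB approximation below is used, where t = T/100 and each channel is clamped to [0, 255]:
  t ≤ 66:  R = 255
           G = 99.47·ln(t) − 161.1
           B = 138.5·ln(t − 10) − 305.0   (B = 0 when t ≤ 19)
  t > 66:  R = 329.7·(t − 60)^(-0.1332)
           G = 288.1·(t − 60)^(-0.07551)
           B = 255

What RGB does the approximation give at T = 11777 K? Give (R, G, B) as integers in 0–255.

t = 11777/100 = 117.77; the t > 66 branch applies.
R = 329.7·(117.77 − 60)^(-0.1332) = 329.7·57.77^(-0.1332) = 329.7·0.58256 = 192.070.
G = 288.1·(117.77 − 60)^(-0.07551) = 288.1·57.77^(-0.07551) = 288.1·0.73616 = 212.088.
B = 255 by definition for t > 66.
Rounded: (192, 212, 255).

(192, 212, 255)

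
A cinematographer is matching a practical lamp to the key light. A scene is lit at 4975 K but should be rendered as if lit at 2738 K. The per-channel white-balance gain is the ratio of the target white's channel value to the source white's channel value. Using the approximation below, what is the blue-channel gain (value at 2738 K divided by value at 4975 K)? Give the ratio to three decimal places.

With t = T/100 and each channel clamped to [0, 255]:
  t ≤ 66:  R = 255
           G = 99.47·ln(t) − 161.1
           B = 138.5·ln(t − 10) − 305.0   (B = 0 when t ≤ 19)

0.441

At 4975 K (t = 49.75):
  B = 138.5·ln(49.75 − 10) − 305.0 = 138.5·ln 39.75 − 305.0 = 138.5·3.6826 − 305.0 = 205.041.
At 2738 K (t = 27.38):
  B = 138.5·ln(27.38 − 10) − 305.0 = 138.5·ln 17.38 − 305.0 = 138.5·2.8553 − 305.0 = 90.462.
Gain = 90.462 / 205.041 = 0.4412 → 0.441.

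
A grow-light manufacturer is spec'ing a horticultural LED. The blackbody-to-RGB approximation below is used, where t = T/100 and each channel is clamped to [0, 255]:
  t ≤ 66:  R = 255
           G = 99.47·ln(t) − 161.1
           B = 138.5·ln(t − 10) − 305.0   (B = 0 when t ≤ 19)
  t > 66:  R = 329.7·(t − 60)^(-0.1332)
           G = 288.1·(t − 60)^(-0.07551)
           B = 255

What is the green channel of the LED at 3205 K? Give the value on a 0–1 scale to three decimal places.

0.721

t = 3205/100 = 32.05; the t ≤ 66 branch applies.
G = 99.47·ln 32.05 − 161.1 = 99.47·3.4673 − 161.1 = 183.792.
On a 0–1 scale: 183.792/255 = 0.7208 → 0.721.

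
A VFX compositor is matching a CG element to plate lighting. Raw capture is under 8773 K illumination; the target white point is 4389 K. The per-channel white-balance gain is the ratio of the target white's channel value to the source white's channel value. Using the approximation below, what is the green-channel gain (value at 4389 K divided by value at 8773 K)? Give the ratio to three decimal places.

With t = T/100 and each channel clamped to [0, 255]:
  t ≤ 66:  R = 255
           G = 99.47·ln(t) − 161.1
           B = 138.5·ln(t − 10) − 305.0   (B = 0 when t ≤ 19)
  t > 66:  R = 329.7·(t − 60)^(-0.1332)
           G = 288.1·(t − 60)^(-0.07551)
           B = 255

At 8773 K (t = 87.73):
  G = 288.1·(87.73 − 60)^(-0.07551) = 288.1·27.73^(-0.07551) = 288.1·0.77811 = 224.174.
At 4389 K (t = 43.89):
  G = 99.47·ln 43.89 − 161.1 = 99.47·3.7817 − 161.1 = 215.064.
Gain = 215.064 / 224.174 = 0.9594 → 0.959.

0.959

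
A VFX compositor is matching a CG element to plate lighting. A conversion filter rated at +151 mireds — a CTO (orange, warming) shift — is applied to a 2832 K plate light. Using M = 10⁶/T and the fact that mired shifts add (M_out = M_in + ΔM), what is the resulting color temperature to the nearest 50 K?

2000 K

M_in = 10⁶/2832 = 353.11 mireds.
M_out = 353.11 + (+151) = 504.11 mireds.
T_out = 10⁶/504.11 = 1983.7 K → 2000 K.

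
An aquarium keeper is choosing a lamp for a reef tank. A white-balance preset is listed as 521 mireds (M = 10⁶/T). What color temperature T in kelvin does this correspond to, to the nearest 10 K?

T = 10⁶ / 521 = 1919.39 K → 1920 K.

1920 K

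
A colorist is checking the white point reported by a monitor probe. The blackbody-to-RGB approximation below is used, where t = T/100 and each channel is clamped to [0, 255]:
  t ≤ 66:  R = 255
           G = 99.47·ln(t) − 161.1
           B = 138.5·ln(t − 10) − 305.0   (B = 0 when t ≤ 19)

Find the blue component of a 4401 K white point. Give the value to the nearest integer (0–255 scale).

t = 4401/100 = 44.01; the t ≤ 66 branch applies.
B = 138.5·ln(44.01 − 10) − 305.0 = 138.5·ln 34.01 − 305.0 = 138.5·3.5267 − 305.0 = 183.442.
Rounded: 183.

183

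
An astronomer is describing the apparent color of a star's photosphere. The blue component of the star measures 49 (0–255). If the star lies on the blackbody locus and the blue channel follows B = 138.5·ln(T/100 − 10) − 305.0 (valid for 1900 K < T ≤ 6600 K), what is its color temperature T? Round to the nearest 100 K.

2300 K

ln(t − 10) = (49 + 305.0) / 138.5 = 2.5560.
t − 10 = e^2.5560 = 12.884, so t = 22.884.
T = 100·t = 2288 K → 2300 K to the nearest 100 K.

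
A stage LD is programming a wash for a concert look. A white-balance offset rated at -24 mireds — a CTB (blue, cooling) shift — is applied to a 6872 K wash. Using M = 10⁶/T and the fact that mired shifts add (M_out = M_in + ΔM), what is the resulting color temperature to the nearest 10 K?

8230 K

M_in = 10⁶/6872 = 145.52 mireds.
M_out = 145.52 + (-24) = 121.52 mireds.
T_out = 10⁶/121.52 = 8229.2 K → 8230 K.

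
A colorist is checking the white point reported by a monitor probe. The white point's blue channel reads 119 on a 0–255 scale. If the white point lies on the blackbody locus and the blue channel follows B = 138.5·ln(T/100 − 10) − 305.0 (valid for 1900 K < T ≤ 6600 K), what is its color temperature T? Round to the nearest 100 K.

ln(t − 10) = (119 + 305.0) / 138.5 = 3.0614.
t − 10 = e^3.0614 = 21.357, so t = 31.357.
T = 100·t = 3136 K → 3100 K to the nearest 100 K.

3100 K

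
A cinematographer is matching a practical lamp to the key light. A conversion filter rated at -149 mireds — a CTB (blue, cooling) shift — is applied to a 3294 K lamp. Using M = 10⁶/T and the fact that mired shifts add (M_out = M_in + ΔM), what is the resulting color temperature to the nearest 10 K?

M_in = 10⁶/3294 = 303.58 mireds.
M_out = 303.58 + (-149) = 154.58 mireds.
T_out = 10⁶/154.58 = 6469.0 K → 6470 K.

6470 K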